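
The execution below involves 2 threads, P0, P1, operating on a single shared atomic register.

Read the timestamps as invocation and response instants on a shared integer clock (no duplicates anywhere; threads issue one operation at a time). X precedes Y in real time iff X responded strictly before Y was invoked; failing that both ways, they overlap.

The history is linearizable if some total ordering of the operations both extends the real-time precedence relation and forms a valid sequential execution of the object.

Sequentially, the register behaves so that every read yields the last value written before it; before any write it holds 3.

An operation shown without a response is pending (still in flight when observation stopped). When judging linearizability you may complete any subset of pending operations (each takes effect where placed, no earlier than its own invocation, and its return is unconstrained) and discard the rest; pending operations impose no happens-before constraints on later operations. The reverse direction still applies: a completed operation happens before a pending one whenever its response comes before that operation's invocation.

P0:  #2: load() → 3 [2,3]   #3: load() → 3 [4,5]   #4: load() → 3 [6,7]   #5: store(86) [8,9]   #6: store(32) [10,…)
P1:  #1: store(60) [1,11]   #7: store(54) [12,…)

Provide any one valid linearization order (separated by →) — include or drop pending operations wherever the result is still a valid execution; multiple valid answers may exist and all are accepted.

#2 → #3 → #4 → #1 → #5

after step 1 (#2 load() → 3): value 3
after step 2 (#3 load() → 3): value 3
after step 3 (#4 load() → 3): value 3
after step 4 (#1 store(60)): value 60
after step 5 (#5 store(86)): value 86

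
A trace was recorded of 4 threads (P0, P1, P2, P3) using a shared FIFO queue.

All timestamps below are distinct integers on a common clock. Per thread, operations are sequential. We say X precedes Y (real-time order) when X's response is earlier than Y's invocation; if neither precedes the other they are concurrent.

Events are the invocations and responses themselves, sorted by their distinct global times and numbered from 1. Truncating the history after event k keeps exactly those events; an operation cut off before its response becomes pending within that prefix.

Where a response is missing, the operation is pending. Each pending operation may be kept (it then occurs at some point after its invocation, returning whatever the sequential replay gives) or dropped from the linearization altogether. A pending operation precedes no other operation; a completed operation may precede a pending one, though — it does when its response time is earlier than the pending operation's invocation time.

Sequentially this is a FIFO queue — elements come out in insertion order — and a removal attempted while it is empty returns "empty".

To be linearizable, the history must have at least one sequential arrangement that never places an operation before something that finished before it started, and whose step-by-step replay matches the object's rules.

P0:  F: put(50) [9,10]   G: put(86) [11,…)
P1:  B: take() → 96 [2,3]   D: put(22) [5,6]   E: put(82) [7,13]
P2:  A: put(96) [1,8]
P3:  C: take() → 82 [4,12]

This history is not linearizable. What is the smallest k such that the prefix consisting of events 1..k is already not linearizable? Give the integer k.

12

events 1..11 are linearizable; a witness order is A, B, C, D, E, F:
1. A put(96), leaving queue <96>
2. B take() → 96, leaving queue <>
3. C take() (pending, included), leaving queue <>
4. D put(22), leaving queue <22>
5. E put(82) (pending, included), leaving queue <22,82>
6. F put(50), leaving queue <22,82,50>
with event 12 included (C responding at time 12), all real-time-consistent orders fail
no completion choice of the 2 pending operations (E, G) rescues it — every subset was tried
one such order, A, B, C, D, F (pending dropped), breaks at step 3 where C take() → 82 is illegal
one such order, A, B, D, C, F (pending dropped), breaks at step 4 where C take() → 82 is illegal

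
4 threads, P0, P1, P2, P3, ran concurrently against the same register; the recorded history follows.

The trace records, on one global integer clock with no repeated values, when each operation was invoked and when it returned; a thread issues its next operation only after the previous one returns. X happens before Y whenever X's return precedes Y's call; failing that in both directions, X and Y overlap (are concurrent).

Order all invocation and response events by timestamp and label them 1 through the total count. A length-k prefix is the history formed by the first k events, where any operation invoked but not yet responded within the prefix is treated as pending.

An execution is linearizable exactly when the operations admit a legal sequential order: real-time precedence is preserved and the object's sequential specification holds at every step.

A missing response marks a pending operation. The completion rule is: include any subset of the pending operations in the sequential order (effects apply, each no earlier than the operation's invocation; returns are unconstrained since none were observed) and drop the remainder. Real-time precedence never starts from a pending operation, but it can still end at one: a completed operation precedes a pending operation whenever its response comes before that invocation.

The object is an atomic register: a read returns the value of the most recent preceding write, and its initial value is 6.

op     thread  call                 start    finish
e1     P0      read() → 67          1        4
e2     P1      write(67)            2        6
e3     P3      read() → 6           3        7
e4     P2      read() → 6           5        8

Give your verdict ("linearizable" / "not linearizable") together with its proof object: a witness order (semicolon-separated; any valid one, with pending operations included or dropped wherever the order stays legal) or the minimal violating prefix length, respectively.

not linearizable — minimal violating prefix: 8 events

the violation lands at event 8, e4's response at time 8: events 1..7 linearize, events 1..8 do not
no legal order exists: 12 real-time-consistent candidates over 4 completed register operations, all rejected
sample order e1, e2, e3, e4 stalls at step 1 — e1 read() → 67 has no legal effect
sample order e1, e2, e4, e3 stalls at step 1 — e1 read() → 67 has no legal effect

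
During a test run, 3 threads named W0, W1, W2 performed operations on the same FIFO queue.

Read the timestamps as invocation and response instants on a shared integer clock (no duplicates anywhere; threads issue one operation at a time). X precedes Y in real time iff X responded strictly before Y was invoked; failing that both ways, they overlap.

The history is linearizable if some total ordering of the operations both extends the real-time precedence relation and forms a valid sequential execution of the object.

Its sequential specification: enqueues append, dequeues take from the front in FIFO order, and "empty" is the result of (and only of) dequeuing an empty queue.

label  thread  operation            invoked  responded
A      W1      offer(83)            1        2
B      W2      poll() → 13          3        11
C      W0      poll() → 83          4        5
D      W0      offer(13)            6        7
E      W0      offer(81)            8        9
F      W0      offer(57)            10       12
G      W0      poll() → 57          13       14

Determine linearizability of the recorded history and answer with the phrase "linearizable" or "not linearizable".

not linearizable

already the first 14 events (up to G's response at time 14) admit no linearization; the first 13 still do
all 5 real-time-respecting orders fail — 7 completed FIFO queue operations, no legal replay
e.g. A, B, C, D, E, F, G: illegal at step 2, since B poll() → 13 cannot apply there
e.g. A, C, B, D, E, F, G: illegal at step 3, since B poll() → 13 cannot apply there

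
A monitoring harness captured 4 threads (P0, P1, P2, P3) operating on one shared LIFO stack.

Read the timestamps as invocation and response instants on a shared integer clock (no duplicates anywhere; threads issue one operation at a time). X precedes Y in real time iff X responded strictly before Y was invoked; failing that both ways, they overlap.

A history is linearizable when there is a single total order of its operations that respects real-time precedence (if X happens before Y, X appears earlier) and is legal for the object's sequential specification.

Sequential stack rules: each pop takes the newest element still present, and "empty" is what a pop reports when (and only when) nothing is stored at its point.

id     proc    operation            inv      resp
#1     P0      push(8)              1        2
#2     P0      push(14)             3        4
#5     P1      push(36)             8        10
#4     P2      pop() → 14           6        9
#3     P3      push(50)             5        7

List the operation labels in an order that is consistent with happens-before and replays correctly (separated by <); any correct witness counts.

#1 < #2 < #4 < #3 < #5

after step 1 (#1 push(8)): stack <8>
after step 2 (#2 push(14)): stack <8,14>
after step 3 (#4 pop() → 14): stack <8>
after step 4 (#3 push(50)): stack <8,50>
after step 5 (#5 push(36)): stack <8,50,36>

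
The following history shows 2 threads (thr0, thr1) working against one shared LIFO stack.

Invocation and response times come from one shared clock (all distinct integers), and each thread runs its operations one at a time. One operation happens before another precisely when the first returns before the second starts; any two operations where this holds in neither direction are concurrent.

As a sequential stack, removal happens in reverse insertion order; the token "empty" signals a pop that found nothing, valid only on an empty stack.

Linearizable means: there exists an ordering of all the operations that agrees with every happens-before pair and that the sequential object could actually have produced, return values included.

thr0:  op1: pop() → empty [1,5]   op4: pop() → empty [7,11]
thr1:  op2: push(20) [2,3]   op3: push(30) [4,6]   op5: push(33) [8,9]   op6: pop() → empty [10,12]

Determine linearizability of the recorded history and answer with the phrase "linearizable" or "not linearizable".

not linearizable

the violation lands at event 11, op4's response at time 11: events 1..10 linearize, events 1..11 do not
all 6 real-time-respecting orders fail — 5 completed LIFO stack operations, no legal replay
no completion choice of the 1 pending operation (op6) rescues it — every subset was tried
take op1, op2, op3, op4, op5 (pending dropped): step 4 already fails, because op4 pop() → empty cannot occur there
take op1, op2, op3, op5, op4 (pending dropped): step 5 already fails, because op4 pop() → empty cannot occur there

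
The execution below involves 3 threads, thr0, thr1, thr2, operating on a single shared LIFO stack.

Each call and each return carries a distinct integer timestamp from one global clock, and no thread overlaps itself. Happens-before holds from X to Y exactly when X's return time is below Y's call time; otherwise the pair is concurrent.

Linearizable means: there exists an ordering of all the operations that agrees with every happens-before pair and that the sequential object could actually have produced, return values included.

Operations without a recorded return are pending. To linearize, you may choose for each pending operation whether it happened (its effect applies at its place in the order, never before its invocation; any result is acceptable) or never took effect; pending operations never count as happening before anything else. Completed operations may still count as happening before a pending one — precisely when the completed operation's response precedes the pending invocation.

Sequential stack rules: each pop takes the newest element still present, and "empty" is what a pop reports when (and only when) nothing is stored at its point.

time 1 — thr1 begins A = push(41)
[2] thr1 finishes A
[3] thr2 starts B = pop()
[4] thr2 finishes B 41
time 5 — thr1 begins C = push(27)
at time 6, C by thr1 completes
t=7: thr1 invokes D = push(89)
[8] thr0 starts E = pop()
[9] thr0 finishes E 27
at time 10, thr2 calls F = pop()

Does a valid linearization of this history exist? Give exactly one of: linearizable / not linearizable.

witness order: A, B, C, E
1. A push(41), leaving stack <41>
2. B pop() → 41, leaving stack <>
3. C push(27), leaving stack <27>
4. E pop() → 27, leaving stack <>

linearizable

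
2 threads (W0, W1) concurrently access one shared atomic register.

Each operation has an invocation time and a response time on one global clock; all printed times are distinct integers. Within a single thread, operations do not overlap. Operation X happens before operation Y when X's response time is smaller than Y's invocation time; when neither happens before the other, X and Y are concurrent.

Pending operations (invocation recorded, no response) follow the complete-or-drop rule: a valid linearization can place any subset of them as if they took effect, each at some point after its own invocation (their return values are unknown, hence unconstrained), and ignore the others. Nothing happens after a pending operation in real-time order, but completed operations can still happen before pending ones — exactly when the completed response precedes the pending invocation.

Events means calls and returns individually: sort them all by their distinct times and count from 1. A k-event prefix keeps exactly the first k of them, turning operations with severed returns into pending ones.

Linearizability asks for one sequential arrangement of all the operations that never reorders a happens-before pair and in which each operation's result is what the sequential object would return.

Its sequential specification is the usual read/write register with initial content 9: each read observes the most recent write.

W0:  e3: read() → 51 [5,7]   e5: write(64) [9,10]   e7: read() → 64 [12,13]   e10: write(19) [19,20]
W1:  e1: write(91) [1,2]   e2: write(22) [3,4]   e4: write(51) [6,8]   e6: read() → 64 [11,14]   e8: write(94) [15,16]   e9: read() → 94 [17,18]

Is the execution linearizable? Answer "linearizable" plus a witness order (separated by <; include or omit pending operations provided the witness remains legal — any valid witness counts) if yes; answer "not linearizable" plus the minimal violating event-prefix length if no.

1. e1 write(91), leaving value 91
2. e2 write(22), leaving value 22
3. e4 write(51), leaving value 51
4. e3 read() → 51, leaving value 51
5. e5 write(64), leaving value 64
6. e6 read() → 64, leaving value 64
7. e7 read() → 64, leaving value 64
8. e8 write(94), leaving value 94
9. e9 read() → 94, leaving value 94
10. e10 write(19), leaving value 19

linearizable — witness: e1 < e2 < e4 < e3 < e5 < e6 < e7 < e8 < e9 < e10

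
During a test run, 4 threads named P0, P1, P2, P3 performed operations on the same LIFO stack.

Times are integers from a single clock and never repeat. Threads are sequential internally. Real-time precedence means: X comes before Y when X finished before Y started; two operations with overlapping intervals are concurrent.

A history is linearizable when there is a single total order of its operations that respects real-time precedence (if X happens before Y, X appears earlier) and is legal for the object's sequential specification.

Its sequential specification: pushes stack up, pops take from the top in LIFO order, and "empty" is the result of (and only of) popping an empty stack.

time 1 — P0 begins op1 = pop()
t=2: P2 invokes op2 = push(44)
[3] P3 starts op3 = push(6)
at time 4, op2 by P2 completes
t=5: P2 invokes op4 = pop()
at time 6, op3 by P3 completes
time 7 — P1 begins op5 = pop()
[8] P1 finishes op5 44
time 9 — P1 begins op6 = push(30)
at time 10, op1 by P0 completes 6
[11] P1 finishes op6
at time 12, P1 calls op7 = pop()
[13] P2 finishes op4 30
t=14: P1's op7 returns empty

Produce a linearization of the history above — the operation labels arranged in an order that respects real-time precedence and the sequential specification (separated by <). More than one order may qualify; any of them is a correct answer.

1. op2 push(44), leaving stack <44>
2. op3 push(6), leaving stack <44,6>
3. op1 pop() → 6, leaving stack <44>
4. op5 pop() → 44, leaving stack <>
5. op6 push(30), leaving stack <30>
6. op4 pop() → 30, leaving stack <>
7. op7 pop() → empty, leaving stack <>

op2 < op3 < op1 < op5 < op6 < op4 < op7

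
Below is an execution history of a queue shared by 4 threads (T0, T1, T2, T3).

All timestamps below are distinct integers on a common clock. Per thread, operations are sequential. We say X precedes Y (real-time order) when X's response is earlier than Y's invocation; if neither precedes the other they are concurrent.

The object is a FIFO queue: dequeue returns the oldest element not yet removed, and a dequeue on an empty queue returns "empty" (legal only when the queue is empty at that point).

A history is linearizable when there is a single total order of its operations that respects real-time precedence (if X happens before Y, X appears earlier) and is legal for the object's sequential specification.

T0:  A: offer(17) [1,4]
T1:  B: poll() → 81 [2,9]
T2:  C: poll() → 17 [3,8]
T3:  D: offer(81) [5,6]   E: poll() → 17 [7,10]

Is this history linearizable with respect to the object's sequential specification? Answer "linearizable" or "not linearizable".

not linearizable

events 1..9 are fine; event 10 — the response of E at time 10 — makes the prefix non-linearizable
every one of the 20 real-time-consistent orders over 5 completed queue ops fails the sequential spec
one such order, A, B, C, D, E, breaks at step 2 where B poll() → 81 is illegal
one such order, A, B, D, C, E, breaks at step 2 where B poll() → 81 is illegal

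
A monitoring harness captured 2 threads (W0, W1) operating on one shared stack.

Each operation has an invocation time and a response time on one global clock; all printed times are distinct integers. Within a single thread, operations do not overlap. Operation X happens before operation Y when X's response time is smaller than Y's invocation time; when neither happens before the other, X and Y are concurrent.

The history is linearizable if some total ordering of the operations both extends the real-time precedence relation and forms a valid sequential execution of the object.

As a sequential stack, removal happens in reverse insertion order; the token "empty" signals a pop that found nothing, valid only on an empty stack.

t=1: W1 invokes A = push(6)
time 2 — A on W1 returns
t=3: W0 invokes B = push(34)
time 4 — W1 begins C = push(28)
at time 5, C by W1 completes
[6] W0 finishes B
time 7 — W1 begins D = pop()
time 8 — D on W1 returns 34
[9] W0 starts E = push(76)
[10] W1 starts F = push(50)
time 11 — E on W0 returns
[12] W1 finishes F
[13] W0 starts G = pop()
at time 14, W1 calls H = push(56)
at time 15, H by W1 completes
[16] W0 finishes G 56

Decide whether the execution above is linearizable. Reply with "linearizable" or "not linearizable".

one valid linearization: A, C, B, D, E, F, H, G
step 1: A push(6) — stack <6>
step 2: C push(28) — stack <6,28>
step 3: B push(34) — stack <6,28,34>
step 4: D pop() → 34 — stack <6,28>
step 5: E push(76) — stack <6,28,76>
step 6: F push(50) — stack <6,28,76,50>
step 7: H push(56) — stack <6,28,76,50,56>
step 8: G pop() → 56 — stack <6,28,76,50>

linearizable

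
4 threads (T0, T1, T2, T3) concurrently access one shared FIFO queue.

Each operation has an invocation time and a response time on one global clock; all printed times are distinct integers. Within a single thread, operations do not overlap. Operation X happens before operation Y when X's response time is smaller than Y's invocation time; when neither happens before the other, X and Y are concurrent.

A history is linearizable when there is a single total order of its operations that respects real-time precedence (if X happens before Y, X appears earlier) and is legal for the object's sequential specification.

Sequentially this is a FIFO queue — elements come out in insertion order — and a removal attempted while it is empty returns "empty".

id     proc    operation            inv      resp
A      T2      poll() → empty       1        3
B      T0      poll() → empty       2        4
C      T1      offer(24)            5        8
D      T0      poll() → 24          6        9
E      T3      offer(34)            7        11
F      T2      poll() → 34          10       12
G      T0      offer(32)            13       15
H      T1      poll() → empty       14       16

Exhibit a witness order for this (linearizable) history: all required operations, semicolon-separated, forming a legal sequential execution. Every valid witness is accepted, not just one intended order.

A; B; C; D; E; F; H; G

after step 1 (A poll() → empty): queue <>
after step 2 (B poll() → empty): queue <>
after step 3 (C offer(24)): queue <24>
after step 4 (D poll() → 24): queue <>
after step 5 (E offer(34)): queue <34>
after step 6 (F poll() → 34): queue <>
after step 7 (H poll() → empty): queue <>
after step 8 (G offer(32)): queue <32>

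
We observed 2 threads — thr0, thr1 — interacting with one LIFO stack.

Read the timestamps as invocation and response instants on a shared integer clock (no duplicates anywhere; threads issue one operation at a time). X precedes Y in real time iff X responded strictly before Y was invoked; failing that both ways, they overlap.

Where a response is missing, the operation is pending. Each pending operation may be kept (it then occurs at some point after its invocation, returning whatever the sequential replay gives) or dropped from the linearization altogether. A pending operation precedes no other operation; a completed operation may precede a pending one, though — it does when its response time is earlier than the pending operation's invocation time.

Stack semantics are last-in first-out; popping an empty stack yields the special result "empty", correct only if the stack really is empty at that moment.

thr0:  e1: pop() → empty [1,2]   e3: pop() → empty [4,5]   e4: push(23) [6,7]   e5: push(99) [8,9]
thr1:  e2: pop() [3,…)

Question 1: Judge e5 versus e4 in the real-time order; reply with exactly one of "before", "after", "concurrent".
e5 spans [8,9], e4 spans [6,7]
resp(e4)=7 < inv(e5)=8

after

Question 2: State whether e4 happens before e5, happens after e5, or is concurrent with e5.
e4 spans [6,7], e5 spans [8,9]
resp(e4)=7 < inv(e5)=8

before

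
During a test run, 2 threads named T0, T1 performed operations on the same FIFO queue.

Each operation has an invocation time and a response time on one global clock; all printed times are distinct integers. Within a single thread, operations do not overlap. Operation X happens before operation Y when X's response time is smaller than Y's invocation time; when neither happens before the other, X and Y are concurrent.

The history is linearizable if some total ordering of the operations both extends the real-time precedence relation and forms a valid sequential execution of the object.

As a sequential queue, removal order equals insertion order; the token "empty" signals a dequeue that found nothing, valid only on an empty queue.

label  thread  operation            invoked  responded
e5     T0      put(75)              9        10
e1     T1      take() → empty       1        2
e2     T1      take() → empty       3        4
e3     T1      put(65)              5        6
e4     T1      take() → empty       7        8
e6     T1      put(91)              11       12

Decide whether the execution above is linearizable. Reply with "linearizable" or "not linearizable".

the violation lands at event 8, e4's response at time 8: events 1..7 linearize, events 1..8 do not
the completed operations (4 total) allow one real-time order; the FIFO queue replay rejects it
e.g. e1, e2, e3, e4: illegal at step 4, since e4 take() → empty cannot apply there

not linearizable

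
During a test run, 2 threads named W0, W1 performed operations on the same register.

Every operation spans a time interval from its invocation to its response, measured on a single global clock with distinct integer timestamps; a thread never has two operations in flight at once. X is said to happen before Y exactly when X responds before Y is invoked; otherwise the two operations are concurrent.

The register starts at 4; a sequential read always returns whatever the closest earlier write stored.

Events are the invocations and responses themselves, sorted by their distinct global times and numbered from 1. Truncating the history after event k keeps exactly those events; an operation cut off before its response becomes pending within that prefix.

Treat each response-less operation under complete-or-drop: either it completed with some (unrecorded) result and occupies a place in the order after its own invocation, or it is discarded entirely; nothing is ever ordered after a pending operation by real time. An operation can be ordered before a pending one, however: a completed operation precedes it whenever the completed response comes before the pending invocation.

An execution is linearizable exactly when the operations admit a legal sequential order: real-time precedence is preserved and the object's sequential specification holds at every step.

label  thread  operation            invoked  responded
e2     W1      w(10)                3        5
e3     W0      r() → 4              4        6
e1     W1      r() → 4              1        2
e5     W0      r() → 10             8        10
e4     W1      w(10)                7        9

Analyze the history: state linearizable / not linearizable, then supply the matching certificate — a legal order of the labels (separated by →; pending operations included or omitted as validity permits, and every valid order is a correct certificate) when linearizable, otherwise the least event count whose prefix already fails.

step 1: e1 r() → 4 — value 4
step 2: e3 r() → 4 — value 4
step 3: e2 w(10) — value 10
step 4: e4 w(10) — value 10
step 5: e5 r() → 10 — value 10

linearizable — witness: e1 → e3 → e2 → e4 → e5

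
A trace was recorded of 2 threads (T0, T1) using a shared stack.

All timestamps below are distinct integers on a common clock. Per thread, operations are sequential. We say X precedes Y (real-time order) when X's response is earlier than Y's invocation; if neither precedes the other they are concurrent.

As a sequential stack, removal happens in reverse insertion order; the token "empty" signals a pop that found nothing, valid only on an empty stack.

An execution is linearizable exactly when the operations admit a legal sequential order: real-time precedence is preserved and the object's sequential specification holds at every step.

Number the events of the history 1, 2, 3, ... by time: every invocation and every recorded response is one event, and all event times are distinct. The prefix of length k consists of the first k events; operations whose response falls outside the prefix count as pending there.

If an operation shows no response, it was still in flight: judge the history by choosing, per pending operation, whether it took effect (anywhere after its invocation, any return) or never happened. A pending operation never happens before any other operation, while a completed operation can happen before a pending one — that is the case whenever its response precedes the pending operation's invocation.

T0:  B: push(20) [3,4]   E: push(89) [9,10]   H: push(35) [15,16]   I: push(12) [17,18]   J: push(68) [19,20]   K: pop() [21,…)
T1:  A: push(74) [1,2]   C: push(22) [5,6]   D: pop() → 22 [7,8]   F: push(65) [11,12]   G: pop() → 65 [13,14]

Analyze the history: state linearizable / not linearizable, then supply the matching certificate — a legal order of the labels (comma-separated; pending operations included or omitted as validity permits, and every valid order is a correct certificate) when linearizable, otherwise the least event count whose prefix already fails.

step 1: A push(74) — stack <74>
step 2: B push(20) — stack <74,20>
step 3: C push(22) — stack <74,20,22>
step 4: D pop() → 22 — stack <74,20>
step 5: E push(89) — stack <74,20,89>
step 6: F push(65) — stack <74,20,89,65>
step 7: G pop() → 65 — stack <74,20,89>
step 8: H push(35) — stack <74,20,89,35>
step 9: I push(12) — stack <74,20,89,35,12>
step 10: J push(68) — stack <74,20,89,35,12,68>

linearizable — witness: A, B, C, D, E, F, G, H, I, J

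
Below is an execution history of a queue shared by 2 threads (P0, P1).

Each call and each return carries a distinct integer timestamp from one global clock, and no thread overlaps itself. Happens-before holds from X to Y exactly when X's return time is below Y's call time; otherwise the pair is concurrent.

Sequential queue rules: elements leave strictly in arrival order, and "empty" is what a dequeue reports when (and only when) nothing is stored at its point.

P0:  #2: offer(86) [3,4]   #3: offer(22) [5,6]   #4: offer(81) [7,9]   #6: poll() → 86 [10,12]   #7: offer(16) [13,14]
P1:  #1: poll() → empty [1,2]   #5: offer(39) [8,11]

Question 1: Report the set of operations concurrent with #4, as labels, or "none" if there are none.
concurrent with #4 ([7,9]): every op whose interval crosses 7..9
#1 [1,2]: before
#2 [3,4]: before
#3 [5,6]: before
#5 [8,11]: concurrent
#6 [10,12]: after
#7 [13,14]: after

#5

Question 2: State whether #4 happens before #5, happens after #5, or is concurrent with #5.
#4 spans [7,9], #5 spans [8,11]
the intervals overlap in both directions

concurrent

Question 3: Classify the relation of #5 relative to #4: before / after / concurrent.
#5 spans [8,11], #4 spans [7,9]
the intervals overlap in both directions

concurrent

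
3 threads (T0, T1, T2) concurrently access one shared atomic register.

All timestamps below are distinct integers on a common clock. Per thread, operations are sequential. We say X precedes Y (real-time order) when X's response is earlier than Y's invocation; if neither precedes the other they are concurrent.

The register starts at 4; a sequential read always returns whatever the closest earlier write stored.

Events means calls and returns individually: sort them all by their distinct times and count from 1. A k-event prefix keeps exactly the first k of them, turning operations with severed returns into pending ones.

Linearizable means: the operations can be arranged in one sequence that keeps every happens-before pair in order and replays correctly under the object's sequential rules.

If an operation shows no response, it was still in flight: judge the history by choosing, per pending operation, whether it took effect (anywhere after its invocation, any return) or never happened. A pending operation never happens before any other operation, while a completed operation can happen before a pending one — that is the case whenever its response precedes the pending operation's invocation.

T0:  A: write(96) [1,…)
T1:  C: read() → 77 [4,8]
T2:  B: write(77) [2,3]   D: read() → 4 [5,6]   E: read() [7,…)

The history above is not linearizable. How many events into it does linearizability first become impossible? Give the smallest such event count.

one valid order for events 1..5 is A, B:
after step 1 (A write(96) (pending, included)): value 96
after step 2 (B write(77)): value 77
event 6 — D's response, time 6 — after it, nothing linearizes
every completion of the 2 pending operations (A, C) was checked; none linearizes
e.g. B, D (pending dropped): illegal at step 2, since D read() → 4 cannot apply there

6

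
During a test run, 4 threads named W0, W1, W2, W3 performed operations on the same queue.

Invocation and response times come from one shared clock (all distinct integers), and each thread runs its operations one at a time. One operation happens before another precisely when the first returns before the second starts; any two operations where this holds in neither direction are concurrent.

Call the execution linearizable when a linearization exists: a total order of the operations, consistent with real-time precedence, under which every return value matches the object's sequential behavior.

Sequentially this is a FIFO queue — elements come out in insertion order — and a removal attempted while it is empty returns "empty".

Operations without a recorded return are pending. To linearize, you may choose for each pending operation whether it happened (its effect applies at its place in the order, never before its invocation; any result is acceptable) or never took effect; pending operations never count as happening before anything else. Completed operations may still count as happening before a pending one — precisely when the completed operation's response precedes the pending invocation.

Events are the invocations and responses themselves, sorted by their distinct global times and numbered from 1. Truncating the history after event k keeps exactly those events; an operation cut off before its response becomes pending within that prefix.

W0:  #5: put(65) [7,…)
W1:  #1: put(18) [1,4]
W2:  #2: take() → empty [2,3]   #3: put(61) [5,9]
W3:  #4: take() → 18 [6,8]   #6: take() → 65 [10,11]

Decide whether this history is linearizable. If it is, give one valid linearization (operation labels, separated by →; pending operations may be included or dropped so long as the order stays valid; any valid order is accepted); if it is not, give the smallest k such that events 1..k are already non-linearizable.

step 1: #2 take() → empty — queue <>
step 2: #1 put(18) — queue <18>
step 3: #4 take() → 18 — queue <>
step 4: #5 put(65) (pending, included) — queue <65>
step 5: #3 put(61) — queue <65,61>
step 6: #6 take() → 65 — queue <61>

linearizable — witness: #2 → #1 → #4 → #5 → #3 → #6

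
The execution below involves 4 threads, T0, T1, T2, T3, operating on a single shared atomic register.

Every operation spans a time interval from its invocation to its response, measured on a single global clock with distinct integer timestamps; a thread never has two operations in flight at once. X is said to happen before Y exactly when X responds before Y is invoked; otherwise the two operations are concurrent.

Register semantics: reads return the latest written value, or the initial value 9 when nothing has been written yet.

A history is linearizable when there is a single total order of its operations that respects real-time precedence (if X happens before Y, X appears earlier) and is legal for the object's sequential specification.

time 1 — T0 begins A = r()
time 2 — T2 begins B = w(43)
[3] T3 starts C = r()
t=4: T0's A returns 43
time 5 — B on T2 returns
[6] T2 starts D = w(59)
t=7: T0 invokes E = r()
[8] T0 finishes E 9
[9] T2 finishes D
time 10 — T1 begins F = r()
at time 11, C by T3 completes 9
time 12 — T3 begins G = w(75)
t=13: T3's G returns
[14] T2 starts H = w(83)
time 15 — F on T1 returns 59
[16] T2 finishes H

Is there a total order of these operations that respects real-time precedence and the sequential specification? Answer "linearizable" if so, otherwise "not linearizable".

the violation lands at event 8, E's response at time 8: events 1..7 linearize, events 1..8 do not
every one of the 2 real-time-consistent orders over 3 completed atomic register ops fails the sequential spec
completion choices over the 2 pending operations (C, D) were checked; none helps
one such order, A, B, E (pending dropped), breaks at step 1 where A r() → 43 is illegal
one such order, B, A, E (pending dropped), breaks at step 3 where E r() → 9 is illegal

not linearizable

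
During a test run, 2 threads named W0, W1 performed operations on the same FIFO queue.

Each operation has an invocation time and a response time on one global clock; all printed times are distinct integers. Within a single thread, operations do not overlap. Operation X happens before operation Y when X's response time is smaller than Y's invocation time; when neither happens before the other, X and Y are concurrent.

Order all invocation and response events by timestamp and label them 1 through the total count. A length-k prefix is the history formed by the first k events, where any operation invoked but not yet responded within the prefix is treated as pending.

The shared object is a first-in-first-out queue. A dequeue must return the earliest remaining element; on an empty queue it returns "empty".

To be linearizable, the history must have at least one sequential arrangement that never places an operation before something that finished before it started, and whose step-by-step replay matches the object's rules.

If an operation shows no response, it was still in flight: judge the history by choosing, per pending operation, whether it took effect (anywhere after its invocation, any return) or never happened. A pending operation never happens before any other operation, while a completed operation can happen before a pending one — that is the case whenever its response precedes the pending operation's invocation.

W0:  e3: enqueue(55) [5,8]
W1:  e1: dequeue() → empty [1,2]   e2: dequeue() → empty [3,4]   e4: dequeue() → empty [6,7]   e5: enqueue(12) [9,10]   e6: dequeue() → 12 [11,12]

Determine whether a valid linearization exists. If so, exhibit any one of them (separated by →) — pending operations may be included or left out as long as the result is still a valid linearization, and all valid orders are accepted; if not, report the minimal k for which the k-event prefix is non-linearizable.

through event 11 a valid linearization exists; event 12 (e6 responding at time 12) ends that
no legal order exists: 2 real-time-consistent candidates over 6 completed FIFO queue operations, all rejected
e.g. e1, e2, e3, e4, e5, e6: illegal at step 4, since e4 dequeue() → empty cannot apply there
e.g. e1, e2, e4, e3, e5, e6: illegal at step 6, since e6 dequeue() → 12 cannot apply there

not linearizable — minimal violating prefix: 12 events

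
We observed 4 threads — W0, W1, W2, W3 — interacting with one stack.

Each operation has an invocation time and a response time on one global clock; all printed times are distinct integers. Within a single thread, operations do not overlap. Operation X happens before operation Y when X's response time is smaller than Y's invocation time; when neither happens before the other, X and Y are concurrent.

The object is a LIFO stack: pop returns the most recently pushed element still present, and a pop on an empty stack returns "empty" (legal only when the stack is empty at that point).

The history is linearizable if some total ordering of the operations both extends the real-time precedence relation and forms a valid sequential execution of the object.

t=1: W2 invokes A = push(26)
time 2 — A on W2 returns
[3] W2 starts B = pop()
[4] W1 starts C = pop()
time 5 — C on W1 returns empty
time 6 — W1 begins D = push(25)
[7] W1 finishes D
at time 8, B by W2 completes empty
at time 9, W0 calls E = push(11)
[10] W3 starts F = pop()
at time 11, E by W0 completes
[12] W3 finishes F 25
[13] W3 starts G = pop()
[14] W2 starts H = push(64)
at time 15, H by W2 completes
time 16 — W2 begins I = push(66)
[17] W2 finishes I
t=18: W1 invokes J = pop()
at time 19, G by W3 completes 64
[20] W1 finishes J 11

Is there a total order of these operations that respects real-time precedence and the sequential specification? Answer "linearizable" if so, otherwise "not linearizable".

the violation lands at event 8, B's response at time 8: events 1..7 linearize, events 1..8 do not
3 orders of the 4 completed stack ops respect real time; none is legal
e.g. A, B, C, D: illegal at step 2, since B pop() → empty cannot apply there
e.g. A, C, B, D: illegal at step 2, since C pop() → empty cannot apply there

not linearizable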